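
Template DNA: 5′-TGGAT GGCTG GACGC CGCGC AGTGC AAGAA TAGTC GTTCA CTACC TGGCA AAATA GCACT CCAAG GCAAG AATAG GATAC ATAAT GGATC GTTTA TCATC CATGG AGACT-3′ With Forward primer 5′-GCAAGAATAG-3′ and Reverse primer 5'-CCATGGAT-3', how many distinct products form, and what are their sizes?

Two products: 82 bp, 40 bp

The forward primer GCAAGAATAG matches the top strand at positions 24–33, 66–75.
The reverse primer's reverse complement is ATCCATGG, matching at positions 98–105.
Each forward site pairs with the reverse site to give a product ending at position 105: sizes 82, 40 bp.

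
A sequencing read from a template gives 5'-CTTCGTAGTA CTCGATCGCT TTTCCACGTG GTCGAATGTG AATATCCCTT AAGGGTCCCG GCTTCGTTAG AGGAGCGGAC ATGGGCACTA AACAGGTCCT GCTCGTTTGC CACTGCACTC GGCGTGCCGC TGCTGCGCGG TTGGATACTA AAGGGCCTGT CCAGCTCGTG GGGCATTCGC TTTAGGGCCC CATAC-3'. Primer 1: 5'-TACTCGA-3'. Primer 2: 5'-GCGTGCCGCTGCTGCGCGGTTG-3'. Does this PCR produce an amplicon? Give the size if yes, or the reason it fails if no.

Primer 1 (TACTCGA) matches the top strand at positions 9–15 (3' end points downstream).
Primer 2 (GCGTGCCGCTGCTGCGCGGTTG) also matches the top strand directly, at positions 122–143 — its reverse complement CAACCGCGCAGCAGCGGCACGC is not present.
Both primers anneal to the bottom strand with 3' ends pointing the same way, so neither can prime synthesis back toward the other.

No product — both primers anneal to the same strand and extend in the same direction.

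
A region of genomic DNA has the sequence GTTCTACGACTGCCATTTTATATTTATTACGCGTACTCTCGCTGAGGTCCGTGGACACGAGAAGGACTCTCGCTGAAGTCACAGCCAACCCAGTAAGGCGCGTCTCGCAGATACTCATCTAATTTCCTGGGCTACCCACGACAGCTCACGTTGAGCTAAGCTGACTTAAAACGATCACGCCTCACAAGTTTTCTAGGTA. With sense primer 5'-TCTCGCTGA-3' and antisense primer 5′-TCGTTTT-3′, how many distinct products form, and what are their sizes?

Two products: 138 bp, 107 bp

The forward primer TCTCGCTGA matches the top strand at positions 37–45, 68–76.
The reverse primer's reverse complement is AAAACGA, matching at positions 168–174.
Each forward site pairs with the reverse site to give a product ending at position 174: sizes 138, 107 bp.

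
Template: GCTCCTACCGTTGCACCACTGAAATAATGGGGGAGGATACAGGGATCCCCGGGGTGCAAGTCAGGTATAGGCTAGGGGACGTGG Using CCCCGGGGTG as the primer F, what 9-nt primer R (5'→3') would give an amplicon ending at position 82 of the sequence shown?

The forward primer binds at positions 47–56; the product's 3' end on the top strand is position 82.
The reverse primer anneals to the top strand over positions 74–82, i.e. to AGGGGACGT.
Its sequence written 5'→3' is the reverse complement: ACGTCCCCT.

5'-ACGTCCCCT-3'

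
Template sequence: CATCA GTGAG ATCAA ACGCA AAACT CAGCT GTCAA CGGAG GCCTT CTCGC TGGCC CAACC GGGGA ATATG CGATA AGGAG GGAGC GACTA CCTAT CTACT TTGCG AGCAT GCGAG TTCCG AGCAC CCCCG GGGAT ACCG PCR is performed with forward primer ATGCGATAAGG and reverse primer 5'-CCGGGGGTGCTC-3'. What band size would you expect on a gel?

64 bp

Forward primer ATGCGATAAGG is found on the top strand at positions 68–78.
The reverse primer's reverse complement is GAGCACCCCCGG, which matches the template at positions 120–131.
Amplicon spans positions 68–131: 64 bp.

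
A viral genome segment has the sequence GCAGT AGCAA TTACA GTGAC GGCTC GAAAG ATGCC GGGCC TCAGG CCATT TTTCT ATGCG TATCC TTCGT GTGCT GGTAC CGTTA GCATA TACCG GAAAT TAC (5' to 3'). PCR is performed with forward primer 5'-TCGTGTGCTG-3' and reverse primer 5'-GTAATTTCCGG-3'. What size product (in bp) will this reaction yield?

37 bp

The forward primer matches the template at positions 67–76.
Reverse complement of the reverse primer: CCGGAAATTAC. This occurs on the top strand at positions 93–103.
The product runs from position 67 to position 103, so its length is 103 − 67 + 1 = 37 bp.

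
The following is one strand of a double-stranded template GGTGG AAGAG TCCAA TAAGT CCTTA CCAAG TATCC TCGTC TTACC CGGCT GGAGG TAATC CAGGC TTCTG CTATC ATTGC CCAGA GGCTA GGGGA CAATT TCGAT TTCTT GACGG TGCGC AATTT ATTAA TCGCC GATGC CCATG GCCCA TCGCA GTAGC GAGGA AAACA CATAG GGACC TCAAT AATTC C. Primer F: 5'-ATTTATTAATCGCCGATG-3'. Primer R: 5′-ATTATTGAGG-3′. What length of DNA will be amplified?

67 bp

The forward primer matches the template at positions 122–139.
Taking the reverse complement of ATTATTGAGG gives CCTCAATAAT, found at positions 179–188 on the template; the primer anneals here to the top strand with its 3' end pointing upstream.
The product runs from position 122 to position 188, so its length is 188 − 122 + 1 = 67 bp.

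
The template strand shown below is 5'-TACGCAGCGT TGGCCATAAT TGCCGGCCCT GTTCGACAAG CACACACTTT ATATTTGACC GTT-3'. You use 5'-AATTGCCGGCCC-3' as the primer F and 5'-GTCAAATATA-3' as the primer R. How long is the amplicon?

42 bp

Scanning the template, AATTGCCGGCCC occurs at positions 18–29; this primer anneals to the bottom strand there with its 3' end pointing downstream.
Reverse complement of the reverse primer: TATATTTGAC. This occurs on the top strand at positions 50–59.
The product runs from position 18 to position 59, so its length is 59 − 18 + 1 = 42 bp.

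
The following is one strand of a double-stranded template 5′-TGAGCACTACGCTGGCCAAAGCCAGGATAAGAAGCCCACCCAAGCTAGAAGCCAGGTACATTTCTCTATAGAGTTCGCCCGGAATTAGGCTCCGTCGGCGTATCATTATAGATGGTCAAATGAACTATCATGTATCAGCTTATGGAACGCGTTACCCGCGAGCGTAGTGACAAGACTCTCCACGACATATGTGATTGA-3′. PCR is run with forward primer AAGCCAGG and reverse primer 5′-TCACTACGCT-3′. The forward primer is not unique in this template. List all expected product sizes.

152 bp, 122 bp

The forward primer AAGCCAGG matches the top strand at positions 19–26, 49–56.
The reverse primer's reverse complement is AGCGTAGTGA, matching at positions 161–170.
Each forward site pairs with the reverse site to give a product ending at position 170: sizes 152, 122 bp.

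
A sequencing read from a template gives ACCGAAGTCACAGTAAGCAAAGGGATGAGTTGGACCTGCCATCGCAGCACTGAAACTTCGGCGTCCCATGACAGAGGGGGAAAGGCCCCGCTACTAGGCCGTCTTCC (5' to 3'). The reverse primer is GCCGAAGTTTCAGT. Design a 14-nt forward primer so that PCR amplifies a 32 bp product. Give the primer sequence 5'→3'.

The reverse primer's reverse complement ACTGAAACTTCGGC matches the template at positions 49–62, so the product ends at position 62.
A 32 bp product then starts at position 62 − 32 + 1 = 31.
The forward primer is identical to the top strand there: TGGACCTGCCATCG.

5'-TGGACCTGCCATCG-3'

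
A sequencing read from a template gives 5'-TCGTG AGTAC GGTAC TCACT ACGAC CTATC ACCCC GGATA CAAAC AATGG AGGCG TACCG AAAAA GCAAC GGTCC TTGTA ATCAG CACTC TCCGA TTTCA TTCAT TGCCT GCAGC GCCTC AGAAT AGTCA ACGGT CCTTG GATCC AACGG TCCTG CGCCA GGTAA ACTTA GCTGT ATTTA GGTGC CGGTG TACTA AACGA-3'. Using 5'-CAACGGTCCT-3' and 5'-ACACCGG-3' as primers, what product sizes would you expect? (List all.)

125 bp, 63 bp, 47 bp

The forward primer CAACGGTCCT matches the top strand at positions 67–76, 129–138, 145–154.
The reverse primer's reverse complement is CCGGTGT, matching at positions 185–191.
Each forward site pairs with the reverse site to give a product ending at position 191: sizes 125, 63, 47 bp.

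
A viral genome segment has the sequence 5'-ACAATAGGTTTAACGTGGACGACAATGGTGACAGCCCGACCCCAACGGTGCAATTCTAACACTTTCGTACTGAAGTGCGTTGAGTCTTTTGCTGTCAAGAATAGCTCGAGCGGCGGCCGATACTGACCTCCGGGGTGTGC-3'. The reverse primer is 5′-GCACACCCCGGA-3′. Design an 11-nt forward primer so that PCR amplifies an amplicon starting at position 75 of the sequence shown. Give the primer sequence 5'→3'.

The reverse primer's reverse complement TCCGGGGTGTGC matches the template at positions 129–140; the product starts at position 75.
The forward primer is identical to the top strand over positions 75–85: GTGCGTTGAGT.

5'-GTGCGTTGAGT-3'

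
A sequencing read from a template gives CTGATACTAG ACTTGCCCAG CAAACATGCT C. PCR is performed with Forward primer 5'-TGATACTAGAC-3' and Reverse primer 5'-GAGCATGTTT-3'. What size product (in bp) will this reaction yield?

Scanning the template, TGATACTAGAC occurs at positions 2–12; this primer anneals to the bottom strand there with its 3' end pointing downstream.
Reverse complement of the reverse primer: AAACATGCTC. This occurs on the top strand at positions 22–31.
Amplicon spans positions 2–31: 30 bp.

30 bp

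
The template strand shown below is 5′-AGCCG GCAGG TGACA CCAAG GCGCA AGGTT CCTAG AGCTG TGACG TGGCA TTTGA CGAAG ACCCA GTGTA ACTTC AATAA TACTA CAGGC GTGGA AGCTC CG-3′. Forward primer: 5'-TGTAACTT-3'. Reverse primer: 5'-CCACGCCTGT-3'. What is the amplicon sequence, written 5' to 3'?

Scanning the template, TGTAACTT occurs at positions 67–74; this primer anneals to the bottom strand there with its 3' end pointing downstream.
The reverse primer's reverse complement is ACAGGCGTGG, which matches the template at positions 85–94.
The product is the template from position 67 through 94 (28 bp).

5'-TGTAACTTCAATAATACTACAGGCGTGG-3'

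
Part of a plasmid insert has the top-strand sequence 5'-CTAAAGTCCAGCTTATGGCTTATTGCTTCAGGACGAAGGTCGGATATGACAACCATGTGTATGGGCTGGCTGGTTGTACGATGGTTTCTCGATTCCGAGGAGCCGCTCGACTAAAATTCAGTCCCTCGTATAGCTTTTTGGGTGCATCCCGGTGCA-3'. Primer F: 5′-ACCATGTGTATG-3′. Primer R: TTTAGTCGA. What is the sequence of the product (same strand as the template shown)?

5'-ACCATGTGTATGGGCTGGCTGGTTGTACGATGGTTTCTCGATTCCGAGGAGCCGCTCGACTAAA-3'

The forward primer matches the template at positions 52–63.
Taking the reverse complement of TTTAGTCGA gives TCGACTAAA, found at positions 107–115 on the template; the primer anneals here to the top strand with its 3' end pointing upstream.
The product is the template from position 52 through 115 (64 bp).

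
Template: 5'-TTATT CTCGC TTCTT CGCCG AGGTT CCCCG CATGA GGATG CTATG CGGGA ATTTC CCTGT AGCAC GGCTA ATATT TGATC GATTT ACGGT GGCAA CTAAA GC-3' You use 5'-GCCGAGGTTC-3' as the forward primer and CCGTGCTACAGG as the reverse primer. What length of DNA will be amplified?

The forward primer matches the template at positions 17–26.
Reverse complement of the reverse primer: CCTGTAGCACGG. This occurs on the top strand at positions 56–67.
The product runs from position 17 to position 67, so its length is 67 − 17 + 1 = 51 bp.

51 bp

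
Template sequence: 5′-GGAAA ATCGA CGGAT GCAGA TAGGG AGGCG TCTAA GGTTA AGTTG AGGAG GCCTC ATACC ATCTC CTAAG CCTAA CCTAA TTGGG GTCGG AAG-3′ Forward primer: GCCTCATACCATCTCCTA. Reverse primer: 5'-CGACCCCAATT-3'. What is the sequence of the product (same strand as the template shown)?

5'-GCCTCATACCATCTCCTAAGCCTAACCTAATTGGGGTCG-3'

Scanning the template, GCCTCATACCATCTCCTA occurs at positions 51–68; this primer anneals to the bottom strand there with its 3' end pointing downstream.
The reverse primer's reverse complement is AATTGGGGTCG, which matches the template at positions 79–89.
The product is the template from position 51 through 89 (39 bp).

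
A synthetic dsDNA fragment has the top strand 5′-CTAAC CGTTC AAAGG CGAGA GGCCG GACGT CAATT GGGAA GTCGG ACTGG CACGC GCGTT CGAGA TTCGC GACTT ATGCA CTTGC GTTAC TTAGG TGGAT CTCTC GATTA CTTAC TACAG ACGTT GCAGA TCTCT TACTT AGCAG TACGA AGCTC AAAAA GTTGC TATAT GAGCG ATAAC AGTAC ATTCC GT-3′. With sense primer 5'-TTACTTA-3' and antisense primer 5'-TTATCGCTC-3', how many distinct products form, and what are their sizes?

The forward primer TTACTTA matches the top strand at positions 87–93, 108–114, 135–141.
The reverse primer's reverse complement is GAGCGATAA, matching at positions 171–179.
Each forward site pairs with the reverse site to give a product ending at position 179: sizes 93, 72, 45 bp.

Three products: 93 bp, 72 bp, 45 bp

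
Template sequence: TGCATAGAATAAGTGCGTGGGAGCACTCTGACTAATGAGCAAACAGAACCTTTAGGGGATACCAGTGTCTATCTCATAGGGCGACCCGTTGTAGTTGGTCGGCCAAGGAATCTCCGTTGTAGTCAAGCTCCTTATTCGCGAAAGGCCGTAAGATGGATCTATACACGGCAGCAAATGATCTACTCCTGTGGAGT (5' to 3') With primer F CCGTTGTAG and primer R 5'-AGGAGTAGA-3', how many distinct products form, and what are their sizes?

Two products: 102 bp, 74 bp

The forward primer CCGTTGTAG matches the top strand at positions 86–94, 114–122.
The reverse primer's reverse complement is TCTACTCCT, matching at positions 179–187.
Each forward site pairs with the reverse site to give a product ending at position 187: sizes 102, 74 bp.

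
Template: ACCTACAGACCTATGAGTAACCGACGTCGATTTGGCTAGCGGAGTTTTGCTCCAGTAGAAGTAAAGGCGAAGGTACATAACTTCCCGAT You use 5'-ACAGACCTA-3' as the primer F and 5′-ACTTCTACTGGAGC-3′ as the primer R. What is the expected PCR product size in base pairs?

58 bp

Forward primer ACAGACCTA is found on the top strand at positions 5–13.
The reverse primer's reverse complement is GCTCCAGTAGAAGT, which matches the template at positions 49–62.
Product length = (reverse-primer end) − (forward-primer start) + 1 = 62 − 5 + 1 = 58 bp.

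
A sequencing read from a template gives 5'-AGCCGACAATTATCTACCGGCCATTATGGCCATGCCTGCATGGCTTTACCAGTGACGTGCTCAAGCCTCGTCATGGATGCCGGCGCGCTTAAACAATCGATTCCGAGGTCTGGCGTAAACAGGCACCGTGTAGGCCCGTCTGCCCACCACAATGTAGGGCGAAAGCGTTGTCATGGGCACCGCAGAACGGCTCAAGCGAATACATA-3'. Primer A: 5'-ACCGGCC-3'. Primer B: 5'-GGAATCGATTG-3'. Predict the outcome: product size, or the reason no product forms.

Primer A (ACCGGCC) matches the top strand at positions 16–22; it acts as a forward primer.
Primer B's reverse complement is CAATCGATTCC, matching the top strand at positions 94–104; it acts as a reverse primer.
The 3' ends face each other across positions 16–104, giving an 89 bp product.

Yes — an 89 bp product.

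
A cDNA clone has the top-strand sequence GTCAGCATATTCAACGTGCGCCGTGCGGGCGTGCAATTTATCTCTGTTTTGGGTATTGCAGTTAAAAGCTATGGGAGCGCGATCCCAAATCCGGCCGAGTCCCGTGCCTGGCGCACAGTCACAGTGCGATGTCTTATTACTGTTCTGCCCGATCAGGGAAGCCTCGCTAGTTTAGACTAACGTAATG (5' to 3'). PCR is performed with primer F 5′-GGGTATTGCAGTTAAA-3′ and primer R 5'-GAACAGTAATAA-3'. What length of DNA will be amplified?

95 bp

The forward primer matches the template at positions 51–66.
Taking the reverse complement of GAACAGTAATAA gives TTATTACTGTTC, found at positions 134–145 on the template; the primer anneals here to the top strand with its 3' end pointing upstream.
The product runs from position 51 to position 145, so its length is 145 − 51 + 1 = 95 bp.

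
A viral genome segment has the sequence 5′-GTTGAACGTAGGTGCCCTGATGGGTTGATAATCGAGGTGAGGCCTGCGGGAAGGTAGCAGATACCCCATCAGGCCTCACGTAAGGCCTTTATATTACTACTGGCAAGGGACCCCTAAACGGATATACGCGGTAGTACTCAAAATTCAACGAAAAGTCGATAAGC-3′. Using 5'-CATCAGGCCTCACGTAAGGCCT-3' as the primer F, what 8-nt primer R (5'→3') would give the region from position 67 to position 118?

5'-TTTAGGGG-3'

The product's 3' end on the top strand is position 118.
The reverse primer anneals to the top strand over positions 111–118, i.e. to CCCCTAAA.
Its sequence written 5'→3' is the reverse complement: TTTAGGGG.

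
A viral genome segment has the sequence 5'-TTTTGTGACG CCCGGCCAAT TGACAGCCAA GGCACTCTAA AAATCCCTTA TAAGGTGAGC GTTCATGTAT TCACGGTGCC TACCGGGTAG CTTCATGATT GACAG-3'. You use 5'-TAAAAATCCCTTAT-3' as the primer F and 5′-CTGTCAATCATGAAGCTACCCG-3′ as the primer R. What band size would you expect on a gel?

Scanning the template, TAAAAATCCCTTAT occurs at positions 38–51; this primer anneals to the bottom strand there with its 3' end pointing downstream.
Taking the reverse complement of CTGTCAATCATGAAGCTACCCG gives CGGGTAGCTTCATGATTGACAG, found at positions 84–105 on the template; the primer anneals here to the top strand with its 3' end pointing upstream.
The product runs from position 38 to position 105, so its length is 105 − 38 + 1 = 68 bp.

68 bp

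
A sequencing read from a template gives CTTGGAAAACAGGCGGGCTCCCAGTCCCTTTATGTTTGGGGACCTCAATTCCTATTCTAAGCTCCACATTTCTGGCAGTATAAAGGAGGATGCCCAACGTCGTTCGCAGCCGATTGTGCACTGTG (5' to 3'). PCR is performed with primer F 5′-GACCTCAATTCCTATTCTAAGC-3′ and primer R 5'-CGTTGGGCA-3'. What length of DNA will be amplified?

59 bp

Scanning the template, GACCTCAATTCCTATTCTAAGC occurs at positions 41–62; this primer anneals to the bottom strand there with its 3' end pointing downstream.
Reverse complement of the reverse primer: TGCCCAACG. This occurs on the top strand at positions 91–99.
The product runs from position 41 to position 99, so its length is 99 − 41 + 1 = 59 bp.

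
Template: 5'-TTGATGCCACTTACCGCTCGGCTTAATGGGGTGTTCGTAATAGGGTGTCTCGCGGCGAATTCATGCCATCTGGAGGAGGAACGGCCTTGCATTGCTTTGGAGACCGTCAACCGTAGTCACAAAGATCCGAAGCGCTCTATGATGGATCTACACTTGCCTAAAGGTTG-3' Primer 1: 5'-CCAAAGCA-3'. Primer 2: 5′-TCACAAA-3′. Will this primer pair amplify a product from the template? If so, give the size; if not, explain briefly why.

Primer 1 (CCAAAGCA) has reverse complement TGCTTTGG, which matches the top strand at positions 93–100; primer 1 anneals to the top strand there with its 3' end pointing upstream toward position 93.
Primer 2 (TCACAAA) matches the top strand directly at positions 117–123; it anneals to the bottom strand with its 3' end pointing downstream toward position 123.
The 3' ends diverge (primer 1 extends toward position 1, primer 2 toward position 167), so the primers never converge on a shared product.

No product — the primers' 3' ends point away from each other.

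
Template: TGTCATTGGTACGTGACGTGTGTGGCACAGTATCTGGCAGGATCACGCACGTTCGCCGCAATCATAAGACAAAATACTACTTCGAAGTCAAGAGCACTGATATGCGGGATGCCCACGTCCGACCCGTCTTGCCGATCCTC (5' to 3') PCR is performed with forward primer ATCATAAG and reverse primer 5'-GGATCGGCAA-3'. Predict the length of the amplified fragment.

78 bp

The forward primer matches the template at positions 61–68.
Reverse complement of the reverse primer: TTGCCGATCC. This occurs on the top strand at positions 129–138.
The product runs from position 61 to position 138, so its length is 138 − 61 + 1 = 78 bp.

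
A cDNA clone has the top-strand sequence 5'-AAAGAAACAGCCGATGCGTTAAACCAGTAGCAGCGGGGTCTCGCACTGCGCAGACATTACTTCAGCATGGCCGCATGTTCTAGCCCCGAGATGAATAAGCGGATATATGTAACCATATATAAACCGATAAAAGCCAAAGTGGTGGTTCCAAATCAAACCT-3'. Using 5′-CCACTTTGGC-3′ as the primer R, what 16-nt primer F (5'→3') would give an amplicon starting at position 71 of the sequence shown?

The reverse primer's reverse complement GCCAAAGTGG matches the template at positions 133–142; the product starts at position 71.
The forward primer is identical to the top strand over positions 71–86: CCGCATGTTCTAGCCC.

5'-CCGCATGTTCTAGCCC-3'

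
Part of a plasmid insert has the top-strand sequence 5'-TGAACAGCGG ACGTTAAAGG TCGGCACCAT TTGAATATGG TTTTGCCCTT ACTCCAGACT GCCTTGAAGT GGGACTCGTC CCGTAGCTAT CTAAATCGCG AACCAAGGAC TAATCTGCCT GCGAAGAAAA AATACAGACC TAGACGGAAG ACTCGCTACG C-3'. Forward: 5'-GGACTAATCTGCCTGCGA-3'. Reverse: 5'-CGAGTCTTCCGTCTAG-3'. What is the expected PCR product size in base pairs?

49 bp

The forward primer matches the template at positions 107–124.
Reverse complement of the reverse primer: CTAGACGGAAGACTCG. This occurs on the top strand at positions 140–155.
Product length = (reverse-primer end) − (forward-primer start) + 1 = 155 − 107 + 1 = 49 bp.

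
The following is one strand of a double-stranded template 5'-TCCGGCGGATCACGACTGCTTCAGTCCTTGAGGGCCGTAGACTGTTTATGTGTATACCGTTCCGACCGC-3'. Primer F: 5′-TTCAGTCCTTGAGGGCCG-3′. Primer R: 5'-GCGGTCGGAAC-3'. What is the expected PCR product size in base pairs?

50 bp

Scanning the template, TTCAGTCCTTGAGGGCCG occurs at positions 20–37; this primer anneals to the bottom strand there with its 3' end pointing downstream.
The reverse primer's reverse complement is GTTCCGACCGC, which matches the template at positions 59–69.
The product runs from position 20 to position 69, so its length is 69 − 20 + 1 = 50 bp.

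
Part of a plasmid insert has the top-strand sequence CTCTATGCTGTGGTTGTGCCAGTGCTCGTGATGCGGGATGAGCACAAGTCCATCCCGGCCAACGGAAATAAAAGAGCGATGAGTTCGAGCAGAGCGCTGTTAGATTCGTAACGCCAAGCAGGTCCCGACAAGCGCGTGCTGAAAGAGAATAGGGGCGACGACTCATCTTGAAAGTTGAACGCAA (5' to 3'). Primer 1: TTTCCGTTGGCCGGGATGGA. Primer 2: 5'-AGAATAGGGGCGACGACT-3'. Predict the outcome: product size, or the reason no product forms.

Primer 1 (TTTCCGTTGGCCGGGATGGA) has reverse complement TCCATCCCGGCCAACGGAAA, which matches the top strand at positions 49–68; primer 1 anneals to the top strand there with its 3' end pointing upstream toward position 49.
Primer 2 (AGAATAGGGGCGACGACT) matches the top strand directly at positions 146–163; it anneals to the bottom strand with its 3' end pointing downstream toward position 163.
The 3' ends diverge (primer 1 extends toward position 1, primer 2 toward position 184), so the primers never converge on a shared product.

No product — the primers' 3' ends point away from each other.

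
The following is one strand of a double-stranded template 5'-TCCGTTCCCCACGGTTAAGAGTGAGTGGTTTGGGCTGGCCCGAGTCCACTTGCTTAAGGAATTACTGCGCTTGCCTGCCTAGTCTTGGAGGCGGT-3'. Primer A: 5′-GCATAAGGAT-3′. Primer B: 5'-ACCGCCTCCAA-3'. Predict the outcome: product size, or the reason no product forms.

No product — primer A has no binding site in the template.

Primer A (GCATAAGGAT) does not match the top strand, and its reverse complement ATCCTTATGC does not match either.
With no annealing site for primer A, no amplification occurs.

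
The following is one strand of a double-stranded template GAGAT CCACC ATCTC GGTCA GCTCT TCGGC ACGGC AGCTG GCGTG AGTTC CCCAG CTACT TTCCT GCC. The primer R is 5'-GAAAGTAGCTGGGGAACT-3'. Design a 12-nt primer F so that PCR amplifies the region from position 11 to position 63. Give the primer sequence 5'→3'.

The reverse primer's reverse complement AGTTCCCCAGCTACTTTC matches the template at positions 46–63; the product starts at position 11.
The forward primer is identical to the top strand over positions 11–22: ATCTCGGTCAGC.

5'-ATCTCGGTCAGC-3'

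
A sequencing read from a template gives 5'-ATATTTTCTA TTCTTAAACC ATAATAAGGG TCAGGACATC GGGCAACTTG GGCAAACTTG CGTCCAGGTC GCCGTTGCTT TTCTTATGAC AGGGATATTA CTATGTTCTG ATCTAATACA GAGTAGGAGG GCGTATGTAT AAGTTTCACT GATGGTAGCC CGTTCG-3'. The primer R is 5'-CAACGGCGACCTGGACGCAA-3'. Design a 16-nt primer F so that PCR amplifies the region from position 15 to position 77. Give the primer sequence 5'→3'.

The reverse primer's reverse complement TTGCGTCCAGGTCGCCGTTG matches the template at positions 58–77; the product starts at position 15.
The forward primer is identical to the top strand over positions 15–30: TAAACCATAATAAGGG.

5'-TAAACCATAATAAGGG-3'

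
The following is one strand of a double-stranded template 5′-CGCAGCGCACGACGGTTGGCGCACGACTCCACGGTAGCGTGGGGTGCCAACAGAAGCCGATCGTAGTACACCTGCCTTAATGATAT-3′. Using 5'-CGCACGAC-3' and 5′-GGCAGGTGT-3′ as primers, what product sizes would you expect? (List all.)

The forward primer CGCACGAC matches the top strand at positions 6–13, 20–27.
The reverse primer's reverse complement is ACACCTGCC, matching at positions 68–76.
Each forward site pairs with the reverse site to give a product ending at position 76: sizes 71, 57 bp.

71 bp, 57 bp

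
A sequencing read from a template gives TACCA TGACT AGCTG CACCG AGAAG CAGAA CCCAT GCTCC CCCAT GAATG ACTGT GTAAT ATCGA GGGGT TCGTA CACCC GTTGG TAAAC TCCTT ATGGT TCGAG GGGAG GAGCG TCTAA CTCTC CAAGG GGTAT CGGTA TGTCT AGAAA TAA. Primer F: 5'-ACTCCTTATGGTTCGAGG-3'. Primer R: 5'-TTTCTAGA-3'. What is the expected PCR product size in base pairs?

62 bp

The forward primer matches the template at positions 89–106.
Taking the reverse complement of TTTCTAGA gives TCTAGAAA, found at positions 143–150 on the template; the primer anneals here to the top strand with its 3' end pointing upstream.
Amplicon spans positions 89–150: 62 bp.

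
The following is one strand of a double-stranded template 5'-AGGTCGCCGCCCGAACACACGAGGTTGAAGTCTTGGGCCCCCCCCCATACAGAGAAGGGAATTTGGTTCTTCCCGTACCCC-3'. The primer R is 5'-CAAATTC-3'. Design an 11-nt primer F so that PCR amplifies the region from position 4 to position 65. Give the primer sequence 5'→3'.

The reverse primer's reverse complement GAATTTG matches the template at positions 59–65; the product starts at position 4.
The forward primer is identical to the top strand over positions 4–14: TCGCCGCCCGA.

5'-TCGCCGCCCGA-3'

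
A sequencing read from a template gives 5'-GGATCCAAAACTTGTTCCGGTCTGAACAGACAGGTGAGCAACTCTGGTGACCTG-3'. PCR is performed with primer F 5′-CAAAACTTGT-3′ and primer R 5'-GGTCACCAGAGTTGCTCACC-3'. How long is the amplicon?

Forward primer CAAAACTTGT is found on the top strand at positions 6–15.
Reverse complement of the reverse primer: GGTGAGCAACTCTGGTGACC. This occurs on the top strand at positions 33–52.
The product runs from position 6 to position 52, so its length is 52 − 6 + 1 = 47 bp.

47 bp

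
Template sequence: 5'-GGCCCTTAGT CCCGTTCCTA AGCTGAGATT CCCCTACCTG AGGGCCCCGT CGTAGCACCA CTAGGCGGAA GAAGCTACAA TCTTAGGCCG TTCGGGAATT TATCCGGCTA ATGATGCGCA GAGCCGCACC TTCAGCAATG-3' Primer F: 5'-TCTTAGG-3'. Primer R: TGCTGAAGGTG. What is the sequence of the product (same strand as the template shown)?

5'-TCTTAGGCCGTTCGGGAATTTATCCGGCTAATGATGCGCAGAGCCGCACCTTCAGCA-3'

Scanning the template, TCTTAGG occurs at positions 81–87; this primer anneals to the bottom strand there with its 3' end pointing downstream.
Reverse complement of the reverse primer: CACCTTCAGCA. This occurs on the top strand at positions 127–137.
The product is the template from position 81 through 137 (57 bp).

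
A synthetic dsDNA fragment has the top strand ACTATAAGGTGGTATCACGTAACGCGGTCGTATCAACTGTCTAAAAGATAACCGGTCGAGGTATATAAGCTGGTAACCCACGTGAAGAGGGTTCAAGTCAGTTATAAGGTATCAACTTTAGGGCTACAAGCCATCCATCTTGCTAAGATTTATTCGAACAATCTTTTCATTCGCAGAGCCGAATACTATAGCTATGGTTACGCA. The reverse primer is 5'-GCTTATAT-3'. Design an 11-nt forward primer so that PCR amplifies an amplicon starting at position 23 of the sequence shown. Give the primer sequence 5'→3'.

The reverse primer's reverse complement ATATAAGC matches the template at positions 63–70; the product starts at position 23.
The forward primer is identical to the top strand over positions 23–33: CGCGGTCGTAT.

5'-CGCGGTCGTAT-3'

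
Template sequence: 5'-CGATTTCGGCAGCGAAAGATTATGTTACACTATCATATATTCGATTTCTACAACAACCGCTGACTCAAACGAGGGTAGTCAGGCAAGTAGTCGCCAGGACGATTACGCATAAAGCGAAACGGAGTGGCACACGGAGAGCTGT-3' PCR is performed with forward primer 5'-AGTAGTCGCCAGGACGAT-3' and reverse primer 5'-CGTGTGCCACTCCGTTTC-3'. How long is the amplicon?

The forward primer matches the template at positions 86–103.
The reverse primer's reverse complement is GAAACGGAGTGGCACACG, which matches the template at positions 116–133.
Amplicon spans positions 86–133: 48 bp.

48 bp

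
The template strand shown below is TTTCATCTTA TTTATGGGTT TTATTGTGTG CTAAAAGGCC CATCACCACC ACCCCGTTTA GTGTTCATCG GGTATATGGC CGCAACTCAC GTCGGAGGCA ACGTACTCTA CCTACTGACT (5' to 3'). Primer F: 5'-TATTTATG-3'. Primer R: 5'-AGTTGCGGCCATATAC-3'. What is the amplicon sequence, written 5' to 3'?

5'-TATTTATGGGTTTTATTGTGTGCTAAAAGGCCCATCACCACCACCCCGTTTAGTGTTCATCGGGTATATGGCCGCAACT-3'

Scanning the template, TATTTATG occurs at positions 9–16; this primer anneals to the bottom strand there with its 3' end pointing downstream.
The reverse primer's reverse complement is GTATATGGCCGCAACT, which matches the template at positions 72–87.
The product is the template from position 9 through 87 (79 bp).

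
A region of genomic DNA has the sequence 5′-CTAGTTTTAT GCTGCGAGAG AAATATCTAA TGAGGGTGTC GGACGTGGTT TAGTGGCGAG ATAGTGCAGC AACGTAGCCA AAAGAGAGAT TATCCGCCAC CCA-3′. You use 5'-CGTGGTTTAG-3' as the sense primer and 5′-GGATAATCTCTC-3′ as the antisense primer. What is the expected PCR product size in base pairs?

52 bp

Scanning the template, CGTGGTTTAG occurs at positions 44–53; this primer anneals to the bottom strand there with its 3' end pointing downstream.
Reverse complement of the reverse primer: GAGAGATTATCC. This occurs on the top strand at positions 84–95.
Amplicon spans positions 44–95: 52 bp.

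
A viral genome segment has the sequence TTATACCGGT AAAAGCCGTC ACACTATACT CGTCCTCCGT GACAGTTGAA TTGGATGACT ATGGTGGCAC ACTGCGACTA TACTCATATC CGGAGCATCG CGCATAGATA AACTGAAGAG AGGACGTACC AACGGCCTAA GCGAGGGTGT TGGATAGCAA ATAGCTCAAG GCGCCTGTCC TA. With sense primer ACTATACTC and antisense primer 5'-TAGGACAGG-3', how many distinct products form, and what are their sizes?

The forward primer ACTATACTC matches the top strand at positions 23–31, 77–85.
The reverse primer's reverse complement is CCTGTCCTA, matching at positions 174–182.
Each forward site pairs with the reverse site to give a product ending at position 182: sizes 160, 106 bp.

Two products: 160 bp, 106 bp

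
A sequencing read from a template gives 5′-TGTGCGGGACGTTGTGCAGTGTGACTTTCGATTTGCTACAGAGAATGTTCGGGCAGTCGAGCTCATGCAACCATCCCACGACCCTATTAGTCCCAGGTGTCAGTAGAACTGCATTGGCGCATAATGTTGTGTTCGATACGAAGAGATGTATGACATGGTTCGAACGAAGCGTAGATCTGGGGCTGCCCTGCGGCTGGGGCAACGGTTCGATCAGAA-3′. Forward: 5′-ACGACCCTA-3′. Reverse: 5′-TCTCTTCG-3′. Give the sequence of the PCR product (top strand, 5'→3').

5'-ACGACCCTATTAGTCCCAGGTGTCAGTAGAACTGCATTGGCGCATAATGTTGTGTTCGATACGAAGAGA-3'

The forward primer matches the template at positions 78–86.
Reverse complement of the reverse primer: CGAAGAGA. This occurs on the top strand at positions 139–146.
The product is the template from position 78 through 146 (69 bp).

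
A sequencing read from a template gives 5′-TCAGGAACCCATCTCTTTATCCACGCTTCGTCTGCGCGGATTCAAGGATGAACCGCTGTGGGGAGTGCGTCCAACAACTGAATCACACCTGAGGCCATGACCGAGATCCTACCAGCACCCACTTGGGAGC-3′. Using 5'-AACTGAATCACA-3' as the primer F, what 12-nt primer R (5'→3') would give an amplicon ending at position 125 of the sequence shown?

5'-CAAGTGGGTGCT-3'

The forward primer binds at positions 76–87; the product's 3' end on the top strand is position 125.
The reverse primer anneals to the top strand over positions 114–125, i.e. to AGCACCCACTTG.
Its sequence written 5'→3' is the reverse complement: CAAGTGGGTGCT.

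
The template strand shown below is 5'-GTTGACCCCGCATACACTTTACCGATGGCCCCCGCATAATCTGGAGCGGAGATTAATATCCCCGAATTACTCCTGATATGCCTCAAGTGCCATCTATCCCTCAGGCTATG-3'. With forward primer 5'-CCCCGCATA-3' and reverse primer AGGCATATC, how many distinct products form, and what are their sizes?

Two products: 78 bp, 54 bp

The forward primer CCCCGCATA matches the top strand at positions 6–14, 30–38.
The reverse primer's reverse complement is GATATGCCT, matching at positions 75–83.
Each forward site pairs with the reverse site to give a product ending at position 83: sizes 78, 54 bp.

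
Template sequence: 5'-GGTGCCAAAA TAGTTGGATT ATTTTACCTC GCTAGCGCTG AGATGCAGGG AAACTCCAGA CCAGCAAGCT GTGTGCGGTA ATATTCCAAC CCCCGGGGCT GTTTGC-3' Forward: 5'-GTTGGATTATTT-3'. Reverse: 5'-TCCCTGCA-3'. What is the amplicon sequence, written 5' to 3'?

5'-GTTGGATTATTTTACCTCGCTAGCGCTGAGATGCAGGGA-3'

Forward primer GTTGGATTATTT is found on the top strand at positions 13–24.
Reverse complement of the reverse primer: TGCAGGGA. This occurs on the top strand at positions 44–51.
The product is the template from position 13 through 51 (39 bp).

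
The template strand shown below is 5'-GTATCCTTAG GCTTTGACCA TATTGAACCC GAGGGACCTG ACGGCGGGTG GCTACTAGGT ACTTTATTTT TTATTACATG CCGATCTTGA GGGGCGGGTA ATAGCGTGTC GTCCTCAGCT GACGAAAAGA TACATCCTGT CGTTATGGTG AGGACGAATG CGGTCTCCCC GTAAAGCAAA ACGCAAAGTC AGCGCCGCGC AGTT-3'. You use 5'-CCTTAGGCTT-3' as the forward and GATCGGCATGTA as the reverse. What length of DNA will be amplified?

Scanning the template, CCTTAGGCTT occurs at positions 5–14; this primer anneals to the bottom strand there with its 3' end pointing downstream.
Reverse complement of the reverse primer: TACATGCCGATC. This occurs on the top strand at positions 75–86.
Product length = (reverse-primer end) − (forward-primer start) + 1 = 86 − 5 + 1 = 82 bp.

82 bp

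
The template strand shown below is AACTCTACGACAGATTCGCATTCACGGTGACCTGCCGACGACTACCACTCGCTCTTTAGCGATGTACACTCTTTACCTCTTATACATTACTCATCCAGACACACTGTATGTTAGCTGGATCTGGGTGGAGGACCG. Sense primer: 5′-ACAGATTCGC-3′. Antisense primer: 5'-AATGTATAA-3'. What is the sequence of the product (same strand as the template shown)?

Forward primer ACAGATTCGC is found on the top strand at positions 10–19.
Reverse complement of the reverse primer: TTATACATT. This occurs on the top strand at positions 80–88.
The product is the template from position 10 through 88 (79 bp).

5'-ACAGATTCGCATTCACGGTGACCTGCCGACGACTACCACTCGCTCTTTAGCGATGTACACTCTTTACCTCTTATACATT-3'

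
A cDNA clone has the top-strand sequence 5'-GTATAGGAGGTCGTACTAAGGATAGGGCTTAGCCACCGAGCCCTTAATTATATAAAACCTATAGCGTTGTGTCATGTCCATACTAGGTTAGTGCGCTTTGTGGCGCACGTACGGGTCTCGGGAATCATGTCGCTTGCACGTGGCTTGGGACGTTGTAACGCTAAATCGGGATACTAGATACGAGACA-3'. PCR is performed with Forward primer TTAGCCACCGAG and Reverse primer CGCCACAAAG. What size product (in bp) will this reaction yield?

Scanning the template, TTAGCCACCGAG occurs at positions 29–40; this primer anneals to the bottom strand there with its 3' end pointing downstream.
Taking the reverse complement of CGCCACAAAG gives CTTTGTGGCG, found at positions 96–105 on the template; the primer anneals here to the top strand with its 3' end pointing upstream.
The product runs from position 29 to position 105, so its length is 105 − 29 + 1 = 77 bp.

77 bp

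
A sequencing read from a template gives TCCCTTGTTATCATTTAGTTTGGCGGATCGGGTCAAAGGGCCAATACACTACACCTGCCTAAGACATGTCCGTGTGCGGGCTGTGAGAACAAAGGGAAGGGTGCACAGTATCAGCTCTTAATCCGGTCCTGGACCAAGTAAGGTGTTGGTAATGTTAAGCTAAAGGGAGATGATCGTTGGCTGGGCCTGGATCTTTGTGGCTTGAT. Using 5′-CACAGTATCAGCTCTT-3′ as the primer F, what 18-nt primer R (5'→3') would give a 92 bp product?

The forward primer binds at positions 104–119, so a 92 bp product ends at position 104 + 92 − 1 = 195.
The reverse primer anneals to the top strand over positions 178–195, i.e. to TGGCTGGGCCTGGATCTT.
Its sequence written 5'→3' is the reverse complement: AAGATCCAGGCCCAGCCA.

5'-AAGATCCAGGCCCAGCCA-3'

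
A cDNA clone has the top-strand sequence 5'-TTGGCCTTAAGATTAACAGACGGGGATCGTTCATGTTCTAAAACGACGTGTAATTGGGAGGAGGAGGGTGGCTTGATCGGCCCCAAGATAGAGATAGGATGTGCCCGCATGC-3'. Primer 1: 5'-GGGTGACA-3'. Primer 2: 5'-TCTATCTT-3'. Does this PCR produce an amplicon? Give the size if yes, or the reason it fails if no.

Primer 1 (GGGTGACA) does not match the top strand, and its reverse complement TGTCACCC does not match either.
With no annealing site for primer 1, no amplification occurs.

No product — primer 1 has no binding site in the template.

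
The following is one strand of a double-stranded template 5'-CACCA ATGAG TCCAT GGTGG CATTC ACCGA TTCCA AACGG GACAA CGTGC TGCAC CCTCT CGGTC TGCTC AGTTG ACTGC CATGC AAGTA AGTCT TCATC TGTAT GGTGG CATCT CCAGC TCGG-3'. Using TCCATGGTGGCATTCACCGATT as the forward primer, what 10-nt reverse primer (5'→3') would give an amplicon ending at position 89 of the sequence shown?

5'-ACTTGCATGG-3'

The forward primer binds at positions 11–32; the product's 3' end on the top strand is position 89.
The reverse primer anneals to the top strand over positions 80–89, i.e. to CCATGCAAGT.
Its sequence written 5'→3' is the reverse complement: ACTTGCATGG.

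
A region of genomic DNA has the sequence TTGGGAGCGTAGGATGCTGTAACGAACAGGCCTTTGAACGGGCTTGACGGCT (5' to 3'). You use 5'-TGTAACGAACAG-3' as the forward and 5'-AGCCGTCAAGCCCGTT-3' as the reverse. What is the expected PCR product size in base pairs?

Forward primer TGTAACGAACAG is found on the top strand at positions 18–29.
The reverse primer's reverse complement is AACGGGCTTGACGGCT, which matches the template at positions 37–52.
Product length = (reverse-primer end) − (forward-primer start) + 1 = 52 − 18 + 1 = 35 bp.

35 bp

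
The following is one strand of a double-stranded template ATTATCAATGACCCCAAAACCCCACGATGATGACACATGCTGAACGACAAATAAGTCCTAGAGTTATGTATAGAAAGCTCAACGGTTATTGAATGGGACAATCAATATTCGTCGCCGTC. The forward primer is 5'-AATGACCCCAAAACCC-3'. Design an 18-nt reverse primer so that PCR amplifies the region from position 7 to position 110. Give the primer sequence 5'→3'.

5'-GAATATTGATTGTCCCAT-3'

The product's 3' end on the top strand is position 110.
The reverse primer anneals to the top strand over positions 93–110, i.e. to ATGGGACAATCAATATTC.
Its sequence written 5'→3' is the reverse complement: GAATATTGATTGTCCCAT.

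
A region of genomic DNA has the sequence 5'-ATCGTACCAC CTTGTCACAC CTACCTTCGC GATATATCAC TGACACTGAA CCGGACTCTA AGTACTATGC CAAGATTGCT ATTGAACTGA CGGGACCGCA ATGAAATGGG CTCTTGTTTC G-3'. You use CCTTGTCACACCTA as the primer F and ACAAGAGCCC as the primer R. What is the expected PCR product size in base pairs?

The forward primer matches the template at positions 10–23.
Taking the reverse complement of ACAAGAGCCC gives GGGCTCTTGT, found at positions 108–117 on the template; the primer anneals here to the top strand with its 3' end pointing upstream.
Product length = (reverse-primer end) − (forward-primer start) + 1 = 117 − 10 + 1 = 108 bp.

108 bp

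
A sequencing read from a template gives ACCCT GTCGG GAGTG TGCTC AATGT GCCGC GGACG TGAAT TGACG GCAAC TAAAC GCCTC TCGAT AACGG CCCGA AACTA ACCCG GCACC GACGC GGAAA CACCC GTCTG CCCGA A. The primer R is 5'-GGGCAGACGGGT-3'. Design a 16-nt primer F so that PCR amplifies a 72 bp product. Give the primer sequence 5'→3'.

5'-GACGGCAACTAAACGC-3'

The reverse primer's reverse complement ACCCGTCTGCCC matches the template at positions 102–113, so the product ends at position 113.
A 72 bp product then starts at position 113 − 72 + 1 = 42.
The forward primer is identical to the top strand there: GACGGCAACTAAACGC.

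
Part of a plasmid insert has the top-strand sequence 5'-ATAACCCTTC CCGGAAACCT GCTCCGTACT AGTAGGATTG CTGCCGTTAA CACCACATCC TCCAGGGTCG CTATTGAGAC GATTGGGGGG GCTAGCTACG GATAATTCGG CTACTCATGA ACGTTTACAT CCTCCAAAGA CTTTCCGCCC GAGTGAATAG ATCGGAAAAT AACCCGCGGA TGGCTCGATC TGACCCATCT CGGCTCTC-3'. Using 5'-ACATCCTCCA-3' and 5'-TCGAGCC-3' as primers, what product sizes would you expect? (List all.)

134 bp, 62 bp

The forward primer ACATCCTCCA matches the top strand at positions 55–64, 127–136.
The reverse primer's reverse complement is GGCTCGA, matching at positions 182–188.
Each forward site pairs with the reverse site to give a product ending at position 188: sizes 134, 62 bp.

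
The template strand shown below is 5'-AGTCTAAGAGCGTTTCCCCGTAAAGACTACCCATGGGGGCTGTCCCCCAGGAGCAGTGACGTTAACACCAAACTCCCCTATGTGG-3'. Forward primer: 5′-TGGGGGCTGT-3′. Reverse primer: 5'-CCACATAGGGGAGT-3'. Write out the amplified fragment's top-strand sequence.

5'-TGGGGGCTGTCCCCCAGGAGCAGTGACGTTAACACCAAACTCCCCTATGTGG-3'

The forward primer matches the template at positions 34–43.
The reverse primer's reverse complement is ACTCCCCTATGTGG, which matches the template at positions 72–85.
The product is the template from position 34 through 85 (52 bp).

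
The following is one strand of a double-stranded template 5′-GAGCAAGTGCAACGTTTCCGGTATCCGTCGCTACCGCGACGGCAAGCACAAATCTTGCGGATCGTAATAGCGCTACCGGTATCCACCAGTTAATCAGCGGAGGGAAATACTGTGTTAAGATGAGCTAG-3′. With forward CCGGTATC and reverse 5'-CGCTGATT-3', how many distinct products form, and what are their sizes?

The forward primer CCGGTATC matches the top strand at positions 18–25, 76–83.
The reverse primer's reverse complement is AATCAGCG, matching at positions 92–99.
Each forward site pairs with the reverse site to give a product ending at position 99: sizes 82, 24 bp.

Two products: 82 bp, 24 bp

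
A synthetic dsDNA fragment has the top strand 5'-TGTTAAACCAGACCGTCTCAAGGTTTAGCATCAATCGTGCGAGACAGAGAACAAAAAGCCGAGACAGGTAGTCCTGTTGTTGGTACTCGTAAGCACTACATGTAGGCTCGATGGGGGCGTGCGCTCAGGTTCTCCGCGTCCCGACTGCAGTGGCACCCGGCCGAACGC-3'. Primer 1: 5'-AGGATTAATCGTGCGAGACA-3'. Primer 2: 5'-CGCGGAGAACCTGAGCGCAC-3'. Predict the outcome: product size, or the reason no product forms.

No product — primer 1 has no binding site in the template.

Primer 1 (AGGATTAATCGTGCGAGACA) does not match the top strand, and its reverse complement TGTCTCGCACGATTAATCCT does not match either.
With no annealing site for primer 1, no amplification occurs.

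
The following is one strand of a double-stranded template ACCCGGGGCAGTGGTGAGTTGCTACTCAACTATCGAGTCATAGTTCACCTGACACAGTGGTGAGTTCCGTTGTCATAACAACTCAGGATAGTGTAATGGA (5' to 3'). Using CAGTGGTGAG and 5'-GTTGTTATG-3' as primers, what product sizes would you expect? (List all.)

74 bp, 28 bp

The forward primer CAGTGGTGAG matches the top strand at positions 9–18, 55–64.
The reverse primer's reverse complement is CATAACAAC, matching at positions 74–82.
Each forward site pairs with the reverse site to give a product ending at position 82: sizes 74, 28 bp.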